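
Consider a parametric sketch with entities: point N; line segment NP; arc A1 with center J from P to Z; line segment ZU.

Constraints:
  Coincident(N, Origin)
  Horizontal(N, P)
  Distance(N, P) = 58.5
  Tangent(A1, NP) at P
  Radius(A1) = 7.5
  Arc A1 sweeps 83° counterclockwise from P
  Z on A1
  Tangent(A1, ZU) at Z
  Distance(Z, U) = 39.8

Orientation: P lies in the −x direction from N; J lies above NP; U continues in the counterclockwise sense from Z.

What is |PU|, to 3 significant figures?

47.7

On A1, P sits at bearing -90° from J; an 83° counterclockwise sweep puts Z at bearing -7°, so Z = J + 7.5·(cos -7°, sin -7°) = (-51.1, 6.59). Tangency of A1 to ZU means the radius JZ is perpendicular to ZU, so ZU runs along (−sin -7°, cos -7°); with |ZU| = 39.8, U = (-46.2, 46.1). Then |PU| = |U − P| = 47.7.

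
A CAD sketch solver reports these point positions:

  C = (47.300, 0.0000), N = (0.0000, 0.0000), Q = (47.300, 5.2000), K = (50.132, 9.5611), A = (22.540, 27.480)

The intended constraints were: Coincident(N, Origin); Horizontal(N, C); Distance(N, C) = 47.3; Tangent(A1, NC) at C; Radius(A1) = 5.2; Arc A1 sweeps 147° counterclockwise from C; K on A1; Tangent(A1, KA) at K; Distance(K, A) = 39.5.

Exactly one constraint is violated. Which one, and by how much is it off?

Distance(K, A) = 39.5 — off by 6.60.

N = (0.00, 0.00) ✓; N.y = 0.00, C.y = 0.00 ✓; |NC| = 47.30 ✓; ∠(QC, CN) = 90.00° ✓; |QC| = 5.200 ✓; bearing(Q→K) − bearing(Q→C) = 147.0° ✓; |QK| = 5.200 ✓; ∠(QK, KA) = 90.00° ✓; |KA| = 32.90 ✗.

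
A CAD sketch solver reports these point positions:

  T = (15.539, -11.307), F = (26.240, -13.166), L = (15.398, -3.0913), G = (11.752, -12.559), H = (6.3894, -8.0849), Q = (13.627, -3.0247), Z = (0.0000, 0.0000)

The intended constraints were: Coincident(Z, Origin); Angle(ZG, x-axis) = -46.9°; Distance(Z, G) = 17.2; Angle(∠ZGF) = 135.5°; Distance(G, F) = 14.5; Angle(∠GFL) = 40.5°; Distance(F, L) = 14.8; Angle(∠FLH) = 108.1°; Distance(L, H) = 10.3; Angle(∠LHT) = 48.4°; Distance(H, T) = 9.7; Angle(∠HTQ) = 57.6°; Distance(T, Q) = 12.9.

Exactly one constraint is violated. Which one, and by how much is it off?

Distance(T, Q) = 12.9 — off by 4.40.

Z = (0.00, 0.00) ✓; ZG at -46.90° ✓; |ZG| = 17.20 ✓; ∠ZGF = 135.5° ✓; |GF| = 14.50 ✓; ∠GFL = 40.50° ✓; |FL| = 14.80 ✓; ∠FLH = 108.1° ✓; |LH| = 10.30 ✓; ∠LHT = 48.40° ✓; |HT| = 9.700 ✓; ∠HTQ = 57.60° ✓; |TQ| = 8.500 ✗.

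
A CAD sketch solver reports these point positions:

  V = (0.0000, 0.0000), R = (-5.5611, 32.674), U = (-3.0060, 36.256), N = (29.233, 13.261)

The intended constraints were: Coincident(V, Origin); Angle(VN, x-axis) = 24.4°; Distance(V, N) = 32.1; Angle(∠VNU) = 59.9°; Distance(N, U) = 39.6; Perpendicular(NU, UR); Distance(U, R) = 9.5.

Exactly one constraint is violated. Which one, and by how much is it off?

Distance(U, R) = 9.5 — off by 5.10.

V = (0.00, 0.00) ✓; VN at 24.40° ✓; |VN| = 32.10 ✓; ∠VNU = 59.90° ✓; |NU| = 39.60 ✓; ∠(NU, UR) = 90.00° ✓; |UR| = 4.400 ✗.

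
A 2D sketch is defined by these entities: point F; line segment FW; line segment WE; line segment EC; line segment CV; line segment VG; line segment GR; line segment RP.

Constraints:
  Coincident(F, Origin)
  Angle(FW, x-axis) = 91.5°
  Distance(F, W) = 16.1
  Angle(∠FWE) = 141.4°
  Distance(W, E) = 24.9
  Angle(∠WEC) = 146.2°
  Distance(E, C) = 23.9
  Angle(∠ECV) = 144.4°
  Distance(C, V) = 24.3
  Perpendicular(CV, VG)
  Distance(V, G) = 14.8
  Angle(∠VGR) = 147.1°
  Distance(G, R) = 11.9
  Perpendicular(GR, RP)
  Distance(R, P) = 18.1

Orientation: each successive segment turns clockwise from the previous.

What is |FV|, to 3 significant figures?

70.8

F is at the origin; FW runs at 91.5° with length 16.1, so W = (-0.421, 16.1). ∠FWE = 141.4° gives WE at 52.9° from the x-axis; with |WE| = 24.9, E = (14.6, 36.0). ∠WEC = 146.2° gives EC at 19.1° from the x-axis; with |EC| = 23.9, C = (37.2, 43.8). ∠ECV = 144.4° gives CV at -16.5° from the x-axis; with |CV| = 24.3, V = (60.5, 36.9). Then |FV| = |V − F| = 70.8.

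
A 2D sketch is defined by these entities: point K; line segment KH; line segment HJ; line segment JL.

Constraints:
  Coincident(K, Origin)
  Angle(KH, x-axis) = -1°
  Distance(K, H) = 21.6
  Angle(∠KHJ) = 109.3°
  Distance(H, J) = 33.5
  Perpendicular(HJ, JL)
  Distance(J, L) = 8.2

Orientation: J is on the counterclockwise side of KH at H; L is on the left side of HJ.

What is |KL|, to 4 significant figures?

42.43

K is at the origin; KH runs at -1.0° with length 21.6, so H = 21.6·(cos -1.0°, sin -1.0°) = (21.60, -0.3770). ∠KHJ = 109.3°, so HJ runs at -1.0° + (180° − 109.3°) = 69.70° from the x-axis; with |HJ| = 33.5, J = H + 33.5·(cos 69.70°, sin 69.70°) = (33.22, 31.04). The perpendicularity gives JL at right angles to HJ; with |JL| = 8.2 on the left of HJ, L = J + 8.2·(-0.9379, 0.3469) = (25.53, 33.89). Then |KL| = |L − K| = 42.43.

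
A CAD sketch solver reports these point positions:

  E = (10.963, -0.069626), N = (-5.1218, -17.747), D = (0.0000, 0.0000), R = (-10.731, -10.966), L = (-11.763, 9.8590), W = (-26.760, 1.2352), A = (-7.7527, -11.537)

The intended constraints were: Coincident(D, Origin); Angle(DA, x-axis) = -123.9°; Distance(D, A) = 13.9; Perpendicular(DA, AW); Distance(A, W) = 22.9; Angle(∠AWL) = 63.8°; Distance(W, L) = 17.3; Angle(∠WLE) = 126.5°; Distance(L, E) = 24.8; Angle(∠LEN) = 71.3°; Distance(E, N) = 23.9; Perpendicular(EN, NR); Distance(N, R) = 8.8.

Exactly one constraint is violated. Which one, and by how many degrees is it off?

Perpendicular(EN, NR) — off by 8.10°.

D = (0.00, 0.00) ✓; DA at -123.9° ✓; |DA| = 13.90 ✓; ∠(DA, AW) = 90.00° ✓; |AW| = 22.90 ✓; ∠AWL = 63.80° ✓; |WL| = 17.30 ✓; ∠WLE = 126.5° ✓; |LE| = 24.80 ✓; ∠LEN = 71.30° ✓; |EN| = 23.90 ✓; ∠(EN, NR) = 98.10° ✗; |NR| = 8.800 ✓.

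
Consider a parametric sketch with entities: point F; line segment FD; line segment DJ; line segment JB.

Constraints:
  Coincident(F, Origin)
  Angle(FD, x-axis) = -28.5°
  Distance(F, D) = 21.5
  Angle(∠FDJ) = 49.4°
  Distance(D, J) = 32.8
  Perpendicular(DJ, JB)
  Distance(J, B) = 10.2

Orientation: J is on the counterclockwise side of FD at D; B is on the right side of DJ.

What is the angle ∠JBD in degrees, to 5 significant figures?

72.726°

F is at the origin; FD runs at -28.5° with length 21.5, so D = 21.5·(cos -28.5°, sin -28.5°) = (18.895, -10.259). ∠FDJ = 49.4°, so DJ runs at -28.5° + (180° − 49.4°) = 102.10° from the x-axis; with |DJ| = 32.8, J = D + 32.8·(cos 102.10°, sin 102.10°) = (12.019, 21.812). DJ is perpendicular to JB; with |JB| = 10.2 on the right of DJ, B = J + 10.2·(0.97778, 0.20962) = (21.992, 23.950). Then cos ∠JBD = BJ·BD / (|BJ||BD|), giving 72.726°.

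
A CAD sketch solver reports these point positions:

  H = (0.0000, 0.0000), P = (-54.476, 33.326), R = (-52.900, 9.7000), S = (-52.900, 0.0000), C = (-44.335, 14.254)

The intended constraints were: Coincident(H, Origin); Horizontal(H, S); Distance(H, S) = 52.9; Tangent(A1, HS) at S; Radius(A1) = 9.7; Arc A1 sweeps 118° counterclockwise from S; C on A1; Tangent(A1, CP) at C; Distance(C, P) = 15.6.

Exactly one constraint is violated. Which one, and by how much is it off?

Distance(C, P) = 15.6 — off by 6.00.

H = (0.00, 0.00) ✓; H.y = 0.00, S.y = 0.00 ✓; |HS| = 52.90 ✓; ∠(RS, SH) = 90.00° ✓; |RS| = 9.700 ✓; bearing(R→C) − bearing(R→S) = 118.0° ✓; |RC| = 9.700 ✓; ∠(RC, CP) = 90.00° ✓; |CP| = 21.60 ✗.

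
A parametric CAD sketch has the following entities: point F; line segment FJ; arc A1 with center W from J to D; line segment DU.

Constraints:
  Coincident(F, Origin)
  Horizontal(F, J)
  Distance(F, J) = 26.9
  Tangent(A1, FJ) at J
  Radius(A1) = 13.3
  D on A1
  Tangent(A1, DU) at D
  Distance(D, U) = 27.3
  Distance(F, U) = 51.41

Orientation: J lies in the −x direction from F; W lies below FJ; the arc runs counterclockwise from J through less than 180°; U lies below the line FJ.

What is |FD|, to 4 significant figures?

43.31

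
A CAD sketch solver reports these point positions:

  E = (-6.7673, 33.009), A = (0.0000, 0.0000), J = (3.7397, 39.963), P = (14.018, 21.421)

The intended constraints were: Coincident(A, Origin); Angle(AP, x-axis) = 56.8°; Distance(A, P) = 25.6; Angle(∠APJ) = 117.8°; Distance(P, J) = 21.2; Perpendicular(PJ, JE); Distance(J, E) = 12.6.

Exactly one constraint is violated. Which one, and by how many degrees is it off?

Perpendicular(PJ, JE) — off by 4.50°.

A = (0.00, 0.00) ✓; AP at 56.80° ✓; |AP| = 25.60 ✓; ∠APJ = 117.8° ✓; |PJ| = 21.20 ✓; ∠(PJ, JE) = 94.50° ✗; |JE| = 12.60 ✓.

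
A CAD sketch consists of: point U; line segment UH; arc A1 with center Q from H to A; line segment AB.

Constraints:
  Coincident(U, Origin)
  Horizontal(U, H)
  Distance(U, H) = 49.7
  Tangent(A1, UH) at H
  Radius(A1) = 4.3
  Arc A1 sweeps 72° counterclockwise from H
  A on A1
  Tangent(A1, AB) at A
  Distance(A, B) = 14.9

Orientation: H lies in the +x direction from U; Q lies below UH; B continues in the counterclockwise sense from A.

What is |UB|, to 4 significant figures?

44.44

On A1, H sits at bearing 90° from Q; a 72° counterclockwise sweep puts A at bearing 162°, so A = Q + 4.3·(cos 162°, sin 162°) = (45.61, -2.971). The tangent condition forces QA to be normal to AB, so AB runs along (−sin 162°, cos 162°); with |AB| = 14.9, B = (41.01, -17.14). Then |UB| = |B − U| = 44.44.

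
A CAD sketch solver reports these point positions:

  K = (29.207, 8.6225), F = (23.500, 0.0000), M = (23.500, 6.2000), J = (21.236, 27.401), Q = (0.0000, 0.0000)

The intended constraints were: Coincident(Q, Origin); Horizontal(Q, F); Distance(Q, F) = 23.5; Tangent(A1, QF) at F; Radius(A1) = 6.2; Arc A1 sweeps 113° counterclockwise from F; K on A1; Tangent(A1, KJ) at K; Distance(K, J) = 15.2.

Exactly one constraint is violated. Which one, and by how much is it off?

Distance(K, J) = 15.2 — off by 5.20.

Q = (0.00, 0.00) ✓; Q.y = 0.00, F.y = 0.00 ✓; |QF| = 23.50 ✓; ∠(MF, FQ) = 90.00° ✓; |MF| = 6.200 ✓; bearing(M→K) − bearing(M→F) = 113.0° ✓; |MK| = 6.200 ✓; ∠(MK, KJ) = 90.00° ✓; |KJ| = 20.40 ✗.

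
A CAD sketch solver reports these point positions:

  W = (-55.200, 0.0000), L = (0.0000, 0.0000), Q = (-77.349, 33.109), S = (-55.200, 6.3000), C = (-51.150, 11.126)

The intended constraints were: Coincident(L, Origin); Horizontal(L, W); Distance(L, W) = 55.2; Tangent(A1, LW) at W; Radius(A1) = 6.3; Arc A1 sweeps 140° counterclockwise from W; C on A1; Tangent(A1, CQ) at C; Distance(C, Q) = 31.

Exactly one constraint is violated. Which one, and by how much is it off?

Distance(C, Q) = 31 — off by 3.20.

L = (0.00, 0.00) ✓; L.y = 0.00, W.y = 0.00 ✓; |LW| = 55.20 ✓; ∠(SW, WL) = 90.00° ✓; |SW| = 6.300 ✓; bearing(S→C) − bearing(S→W) = 140.0° ✓; |SC| = 6.300 ✓; ∠(SC, CQ) = 90.00° ✓; |CQ| = 34.20 ✗.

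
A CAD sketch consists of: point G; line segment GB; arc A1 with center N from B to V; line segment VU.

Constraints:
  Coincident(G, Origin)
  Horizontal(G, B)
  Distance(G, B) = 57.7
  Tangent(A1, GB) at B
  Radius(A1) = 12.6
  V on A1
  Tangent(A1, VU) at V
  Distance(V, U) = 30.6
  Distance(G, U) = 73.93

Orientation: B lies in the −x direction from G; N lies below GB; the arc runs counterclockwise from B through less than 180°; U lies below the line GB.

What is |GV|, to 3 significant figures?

71.5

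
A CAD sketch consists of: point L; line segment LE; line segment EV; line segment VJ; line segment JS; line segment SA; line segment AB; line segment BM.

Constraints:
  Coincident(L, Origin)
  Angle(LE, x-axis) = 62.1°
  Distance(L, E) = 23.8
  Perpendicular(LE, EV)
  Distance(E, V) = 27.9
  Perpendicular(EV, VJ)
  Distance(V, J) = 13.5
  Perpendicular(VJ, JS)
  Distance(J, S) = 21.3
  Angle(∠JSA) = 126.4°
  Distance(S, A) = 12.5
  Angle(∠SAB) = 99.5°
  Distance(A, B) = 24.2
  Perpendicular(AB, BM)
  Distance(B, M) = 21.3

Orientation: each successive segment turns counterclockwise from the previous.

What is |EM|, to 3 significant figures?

31.3

∠SAB = 99.5° gives AB at 106° from the x-axis; with |AB| = 24.2, B = (3.50, 40.9). AB ⟂ BM, so BM runs at -164°; with |BM| = 21.3, M = (-17.0, 34.9). Then |EM| = |M − E| = 31.3.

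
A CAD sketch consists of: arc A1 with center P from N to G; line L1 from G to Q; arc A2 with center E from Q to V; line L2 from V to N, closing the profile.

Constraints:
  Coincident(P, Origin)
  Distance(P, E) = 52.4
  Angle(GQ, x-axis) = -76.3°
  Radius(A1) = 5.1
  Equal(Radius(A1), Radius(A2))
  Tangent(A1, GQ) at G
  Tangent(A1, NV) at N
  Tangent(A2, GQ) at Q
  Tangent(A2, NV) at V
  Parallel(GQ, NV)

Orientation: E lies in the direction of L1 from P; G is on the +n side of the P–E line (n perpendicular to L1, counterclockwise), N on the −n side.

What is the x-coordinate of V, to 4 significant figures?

7.455

The slot axis is L1's direction at -76.3°, so u = (cos -76.3°, sin -76.3°) = (0.2368, -0.9715) and n = (−sin -76.3°, cos -76.3°) = (0.9715, 0.2368). P is at the origin and E lies 52.4 along u from P, so E = 52.4·u = (12.41, -50.91). Tangency of A1 to both parallel lines with radius 5.1 puts G and N at P ± 5.1·n: G = (4.955, 1.208), N = (-4.955, -1.208). Equal radii place Q and V the same way about E: Q = E + 5.1·n = (17.37, -49.70), V = E − 5.1·n = (7.455, -52.12). So V.x = 7.455.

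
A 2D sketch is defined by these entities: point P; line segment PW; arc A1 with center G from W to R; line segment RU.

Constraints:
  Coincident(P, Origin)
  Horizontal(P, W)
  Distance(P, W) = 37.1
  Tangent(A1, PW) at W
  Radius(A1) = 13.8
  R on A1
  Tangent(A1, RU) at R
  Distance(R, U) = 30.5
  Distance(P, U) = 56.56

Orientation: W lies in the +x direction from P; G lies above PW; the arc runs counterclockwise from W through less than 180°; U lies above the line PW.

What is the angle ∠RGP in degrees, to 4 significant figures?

166.8°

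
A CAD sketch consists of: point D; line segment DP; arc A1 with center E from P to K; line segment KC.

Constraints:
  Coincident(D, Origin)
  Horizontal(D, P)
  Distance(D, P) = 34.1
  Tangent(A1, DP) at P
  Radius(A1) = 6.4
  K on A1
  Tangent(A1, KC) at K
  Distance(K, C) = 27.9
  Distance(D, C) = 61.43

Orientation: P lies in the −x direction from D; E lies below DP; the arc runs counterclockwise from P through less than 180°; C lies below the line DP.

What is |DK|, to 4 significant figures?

39.20

Checks: D = (0.00, 0.00) ✓; |EK| = 6.400 ✓; ∠(EK, KC) = 90.00° ✓; |KC| = 27.90 ✓; |DC| = 61.43 ✓.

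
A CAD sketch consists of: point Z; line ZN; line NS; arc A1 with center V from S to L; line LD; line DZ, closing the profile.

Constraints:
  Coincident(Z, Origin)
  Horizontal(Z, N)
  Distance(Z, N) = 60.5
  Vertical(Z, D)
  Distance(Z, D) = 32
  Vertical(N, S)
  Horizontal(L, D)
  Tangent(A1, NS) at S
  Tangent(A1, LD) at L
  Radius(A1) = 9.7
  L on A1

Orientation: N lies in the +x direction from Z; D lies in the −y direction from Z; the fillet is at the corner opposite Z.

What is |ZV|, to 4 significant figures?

55.48

Z is at the origin; ZN is horizontal with |ZN| = 60.5 and N on the +x side, so N = (60.50, 0.000). Z and D share the same x with |ZD| = 32.0 and D on the −y side, so D = (0.000, -32.00). The virtual corner opposite Z is at (60.50, -32.00). A1 meets NS tangentially, so VS is at right angles to NS and since A1 is tangent to LD there, VL ⟂ LD, with radius 9.7, so the center V sits 9.7 in from both sides at V = (50.80, -22.30). Then |ZV| = |V − Z| = 55.48.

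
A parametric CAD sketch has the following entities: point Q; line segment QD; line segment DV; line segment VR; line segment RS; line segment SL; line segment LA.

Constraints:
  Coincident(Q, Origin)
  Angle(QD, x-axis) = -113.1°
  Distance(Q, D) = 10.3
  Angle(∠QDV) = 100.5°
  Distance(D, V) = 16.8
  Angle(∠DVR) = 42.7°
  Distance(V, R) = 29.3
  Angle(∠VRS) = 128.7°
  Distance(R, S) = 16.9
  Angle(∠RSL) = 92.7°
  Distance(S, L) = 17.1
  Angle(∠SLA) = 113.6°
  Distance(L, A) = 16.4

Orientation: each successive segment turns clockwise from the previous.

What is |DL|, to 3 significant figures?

19.7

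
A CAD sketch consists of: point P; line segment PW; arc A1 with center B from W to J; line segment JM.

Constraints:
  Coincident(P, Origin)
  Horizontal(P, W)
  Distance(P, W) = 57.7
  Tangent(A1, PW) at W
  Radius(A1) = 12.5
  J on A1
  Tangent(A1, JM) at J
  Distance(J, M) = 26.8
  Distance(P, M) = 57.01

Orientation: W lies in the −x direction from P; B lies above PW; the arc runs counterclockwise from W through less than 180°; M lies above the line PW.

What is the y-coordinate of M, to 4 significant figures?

37.91

P is at the origin; P and W share the same y with |PW| = 57.7 and W on the −x side, so W = (-57.70, 0.000). Since A1 is tangent to PW there, BW ⟂ PW, so B = W + (0, 12.5) = (-57.70, 12.50). Since BJ ⟂ JM (tangency), |BM| = √(12.5² + 26.8²) = 29.57 regardless of where J sits on A1. So M lies on both circle(P, 57.01) and circle(B, 29.57); the above-PW intersection is M = (-42.58, 37.91). J is the foot of the tangent from M: J = (-45.26, 11.25).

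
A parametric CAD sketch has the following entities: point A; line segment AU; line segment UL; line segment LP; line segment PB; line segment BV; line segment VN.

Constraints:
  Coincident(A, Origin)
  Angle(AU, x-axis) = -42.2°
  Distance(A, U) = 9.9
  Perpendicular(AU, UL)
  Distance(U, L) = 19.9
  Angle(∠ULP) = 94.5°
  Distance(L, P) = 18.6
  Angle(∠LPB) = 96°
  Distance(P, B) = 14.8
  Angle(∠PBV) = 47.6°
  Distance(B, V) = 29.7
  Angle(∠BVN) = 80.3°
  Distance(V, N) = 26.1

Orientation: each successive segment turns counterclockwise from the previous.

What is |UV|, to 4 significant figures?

22.85

A is at the origin; AU runs at -42.2° with length 9.9, so U = (7.334, -6.650). AU ⟂ UL, so UL runs at 47.80°; with |UL| = 19.9, L = (20.70, 8.092). ∠ULP = 94.5° gives LP at 133.3° from the x-axis; with |LP| = 18.6, P = (7.945, 21.63). ∠LPB = 96.0° gives PB at -142.7° from the x-axis; with |PB| = 14.8, B = (-3.828, 12.66). ∠PBV = 47.6° gives BV at -10.30° from the x-axis; with |BV| = 29.7, V = (25.39, 7.349). Then |UV| = |V − U| = 22.85.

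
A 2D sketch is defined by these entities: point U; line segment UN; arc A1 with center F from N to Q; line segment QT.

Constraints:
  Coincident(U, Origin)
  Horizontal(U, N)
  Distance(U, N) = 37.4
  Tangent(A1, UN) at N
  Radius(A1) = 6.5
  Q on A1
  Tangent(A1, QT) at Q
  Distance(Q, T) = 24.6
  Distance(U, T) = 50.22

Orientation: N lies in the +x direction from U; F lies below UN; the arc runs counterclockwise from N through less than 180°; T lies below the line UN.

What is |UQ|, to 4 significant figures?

32.35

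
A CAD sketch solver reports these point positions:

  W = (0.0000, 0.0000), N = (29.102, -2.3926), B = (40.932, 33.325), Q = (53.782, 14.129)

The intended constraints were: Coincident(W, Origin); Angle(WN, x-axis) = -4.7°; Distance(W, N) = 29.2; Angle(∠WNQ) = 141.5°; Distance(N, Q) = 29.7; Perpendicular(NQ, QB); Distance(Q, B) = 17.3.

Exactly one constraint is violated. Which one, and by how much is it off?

Distance(Q, B) = 17.3 — off by 5.80.

W = (0.00, 0.00) ✓; WN at -4.700° ✓; |WN| = 29.20 ✓; ∠WNQ = 141.5° ✓; |NQ| = 29.70 ✓; ∠(NQ, QB) = 90.00° ✓; |QB| = 23.10 ✗.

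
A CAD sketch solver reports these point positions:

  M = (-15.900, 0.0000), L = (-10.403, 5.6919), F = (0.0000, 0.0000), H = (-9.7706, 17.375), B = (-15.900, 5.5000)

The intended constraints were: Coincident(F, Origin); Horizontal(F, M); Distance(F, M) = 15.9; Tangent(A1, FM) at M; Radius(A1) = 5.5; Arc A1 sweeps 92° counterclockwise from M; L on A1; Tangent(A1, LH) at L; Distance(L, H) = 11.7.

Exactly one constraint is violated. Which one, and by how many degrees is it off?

Tangent(A1, LH) at L — off by 5.10°.

F = (0.00, 0.00) ✓; F.y = 0.00, M.y = 0.00 ✓; |FM| = 15.90 ✓; ∠(BM, MF) = 90.00° ✓; |BM| = 5.500 ✓; bearing(B→L) − bearing(B→M) = 92.00° ✓; |BL| = 5.500 ✓; ∠(BL, LH) = 95.10° ✗; |LH| = 11.70 ✓.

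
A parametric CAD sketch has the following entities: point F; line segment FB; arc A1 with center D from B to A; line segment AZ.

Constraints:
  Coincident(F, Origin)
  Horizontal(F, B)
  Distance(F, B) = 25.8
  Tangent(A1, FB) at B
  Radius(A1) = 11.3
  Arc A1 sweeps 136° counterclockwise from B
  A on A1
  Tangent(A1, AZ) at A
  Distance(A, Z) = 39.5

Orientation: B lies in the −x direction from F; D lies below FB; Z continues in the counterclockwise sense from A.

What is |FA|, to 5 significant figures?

38.856

F is at the origin; FB is horizontal with |FB| = 25.8 and B on the −x side, so B = (-25.800, 0.0000). Tangency of A1 to FB means the radius DB is perpendicular to FB, so D = B + (0, -11.3) = (-25.800, -11.300). On A1, B sits at bearing 90° from D; a 136° counterclockwise sweep puts A at bearing 226°, so A = D + 11.3·(cos 226°, sin 226°) = (-33.650, -19.429). Then |FA| = |A − F| = 38.856.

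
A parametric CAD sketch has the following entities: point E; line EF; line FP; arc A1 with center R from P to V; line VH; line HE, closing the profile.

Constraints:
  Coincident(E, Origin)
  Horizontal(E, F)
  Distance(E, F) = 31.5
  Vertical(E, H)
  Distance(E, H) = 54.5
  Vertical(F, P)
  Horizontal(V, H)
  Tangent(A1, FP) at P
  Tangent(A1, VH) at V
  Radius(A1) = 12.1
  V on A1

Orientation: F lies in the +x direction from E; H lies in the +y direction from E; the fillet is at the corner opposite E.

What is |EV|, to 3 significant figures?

57.8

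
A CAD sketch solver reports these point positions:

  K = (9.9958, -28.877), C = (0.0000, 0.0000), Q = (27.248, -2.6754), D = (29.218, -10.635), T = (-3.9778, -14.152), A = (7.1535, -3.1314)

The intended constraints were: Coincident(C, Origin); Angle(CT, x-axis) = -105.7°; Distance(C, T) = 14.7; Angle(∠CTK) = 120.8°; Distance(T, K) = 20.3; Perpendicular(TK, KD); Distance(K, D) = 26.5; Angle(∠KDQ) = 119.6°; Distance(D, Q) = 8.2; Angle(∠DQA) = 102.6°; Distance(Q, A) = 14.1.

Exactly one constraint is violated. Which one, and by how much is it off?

Distance(Q, A) = 14.1 — off by 6.00.

C = (0.00, 0.00) ✓; CT at -105.7° ✓; |CT| = 14.70 ✓; ∠CTK = 120.8° ✓; |TK| = 20.30 ✓; ∠(TK, KD) = 90.00° ✓; |KD| = 26.50 ✓; ∠KDQ = 119.6° ✓; |DQ| = 8.200 ✓; ∠DQA = 102.6° ✓; |QA| = 20.10 ✗.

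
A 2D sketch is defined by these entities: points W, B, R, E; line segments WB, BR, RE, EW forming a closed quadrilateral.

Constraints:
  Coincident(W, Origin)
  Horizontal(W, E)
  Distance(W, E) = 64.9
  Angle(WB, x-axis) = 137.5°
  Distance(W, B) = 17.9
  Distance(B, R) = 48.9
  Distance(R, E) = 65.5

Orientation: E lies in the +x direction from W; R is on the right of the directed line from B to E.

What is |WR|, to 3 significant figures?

33.0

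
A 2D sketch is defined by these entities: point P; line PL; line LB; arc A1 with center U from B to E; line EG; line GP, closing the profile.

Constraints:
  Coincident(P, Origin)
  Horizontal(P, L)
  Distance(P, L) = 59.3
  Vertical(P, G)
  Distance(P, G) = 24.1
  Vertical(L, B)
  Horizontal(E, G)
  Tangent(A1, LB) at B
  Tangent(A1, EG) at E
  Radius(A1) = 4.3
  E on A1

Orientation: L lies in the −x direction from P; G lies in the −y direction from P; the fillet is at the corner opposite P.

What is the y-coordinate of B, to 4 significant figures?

-19.80

P is at the origin; P and L share the same y with |PL| = 59.3 and L on the −x side, so L = (-59.30, 0.000). P and G share the same x with |PG| = 24.1 and G on the −y side, so G = (0.000, -24.10). The virtual corner opposite P is at (-59.30, -24.10). Since A1 is tangent to LB there, UB ⟂ LB and A1 meets EG tangentially, so UE is at right angles to EG, with radius 4.3, so the center U sits 4.3 in from both sides at U = (-55.00, -19.80). That places the tangent points at B = (-59.30, -19.80) on LB and E = (-55.00, -24.10) on EG. So B.y = -19.80.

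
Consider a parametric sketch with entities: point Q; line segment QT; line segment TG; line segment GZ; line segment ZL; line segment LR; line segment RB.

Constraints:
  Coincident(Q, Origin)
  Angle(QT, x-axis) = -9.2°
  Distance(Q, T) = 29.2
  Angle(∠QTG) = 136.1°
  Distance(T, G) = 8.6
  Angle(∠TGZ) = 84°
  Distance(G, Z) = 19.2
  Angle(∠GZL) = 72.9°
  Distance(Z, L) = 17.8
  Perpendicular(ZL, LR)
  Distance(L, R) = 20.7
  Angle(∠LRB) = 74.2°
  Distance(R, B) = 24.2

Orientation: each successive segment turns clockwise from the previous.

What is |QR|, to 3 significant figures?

33.4

Q is at the origin; QT runs at -9.2° with length 29.2, so T = (28.8, -4.67). ∠QTG = 136.1° gives TG at -53.1° from the x-axis; with |TG| = 8.6, G = (34.0, -11.5). ∠TGZ = 84.0° gives GZ at -149° from the x-axis; with |GZ| = 19.2, Z = (17.5, -21.4). ∠GZL = 72.9° gives ZL at 104° from the x-axis; with |ZL| = 17.8, L = (13.3, -4.12). ZL is perpendicular to LR, so LR runs at 13.8°; with |LR| = 20.7, R = (33.4, 0.818). Then |QR| = |R − Q| = 33.4.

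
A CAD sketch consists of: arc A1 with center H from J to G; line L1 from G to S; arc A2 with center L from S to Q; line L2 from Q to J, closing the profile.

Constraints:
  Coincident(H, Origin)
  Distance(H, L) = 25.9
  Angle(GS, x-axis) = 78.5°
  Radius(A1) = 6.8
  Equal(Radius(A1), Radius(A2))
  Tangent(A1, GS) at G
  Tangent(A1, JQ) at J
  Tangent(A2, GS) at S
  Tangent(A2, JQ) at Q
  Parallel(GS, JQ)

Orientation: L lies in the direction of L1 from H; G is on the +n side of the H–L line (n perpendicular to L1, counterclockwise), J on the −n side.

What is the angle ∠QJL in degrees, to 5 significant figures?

14.711°

Tangency of A1 to both parallel lines with radius 6.8 puts G and J at H ± 6.8·n: G = (-6.6635, 1.3557), J = (6.6635, -1.3557). Equal radii place S and Q the same way about L: S = L + 6.8·n = (-1.4999, 26.736), Q = L − 6.8·n = (11.827, 24.024). Then cos ∠QJL = JQ·JL / (|JQ||JL|), giving 14.711°.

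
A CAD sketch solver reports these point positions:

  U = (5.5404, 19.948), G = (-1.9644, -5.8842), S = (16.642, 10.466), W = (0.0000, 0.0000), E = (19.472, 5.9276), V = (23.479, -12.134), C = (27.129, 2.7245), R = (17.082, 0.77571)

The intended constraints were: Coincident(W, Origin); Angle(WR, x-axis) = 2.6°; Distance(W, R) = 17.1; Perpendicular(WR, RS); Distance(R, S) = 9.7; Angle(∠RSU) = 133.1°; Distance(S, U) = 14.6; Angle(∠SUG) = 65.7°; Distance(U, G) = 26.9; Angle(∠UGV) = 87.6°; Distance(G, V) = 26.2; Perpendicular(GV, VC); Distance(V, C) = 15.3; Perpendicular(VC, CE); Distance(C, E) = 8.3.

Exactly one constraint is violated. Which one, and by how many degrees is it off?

Perpendicular(VC, CE) — off by 8.90°.

W = (0.00, 0.00) ✓; WR at 2.600° ✓; |WR| = 17.10 ✓; ∠(WR, RS) = 90.00° ✓; |RS| = 9.700 ✓; ∠RSU = 133.1° ✓; |SU| = 14.60 ✓; ∠SUG = 65.70° ✓; |UG| = 26.90 ✓; ∠UGV = 87.60° ✓; |GV| = 26.20 ✓; ∠(GV, VC) = 90.00° ✓; |VC| = 15.30 ✓; ∠(VC, CE) = 81.10° ✗; |CE| = 8.300 ✓.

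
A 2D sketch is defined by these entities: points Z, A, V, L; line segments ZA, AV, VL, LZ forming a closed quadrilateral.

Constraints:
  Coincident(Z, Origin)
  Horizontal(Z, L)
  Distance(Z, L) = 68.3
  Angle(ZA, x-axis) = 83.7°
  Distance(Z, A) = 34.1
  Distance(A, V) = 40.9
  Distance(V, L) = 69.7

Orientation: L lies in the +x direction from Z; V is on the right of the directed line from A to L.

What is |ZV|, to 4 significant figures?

6.807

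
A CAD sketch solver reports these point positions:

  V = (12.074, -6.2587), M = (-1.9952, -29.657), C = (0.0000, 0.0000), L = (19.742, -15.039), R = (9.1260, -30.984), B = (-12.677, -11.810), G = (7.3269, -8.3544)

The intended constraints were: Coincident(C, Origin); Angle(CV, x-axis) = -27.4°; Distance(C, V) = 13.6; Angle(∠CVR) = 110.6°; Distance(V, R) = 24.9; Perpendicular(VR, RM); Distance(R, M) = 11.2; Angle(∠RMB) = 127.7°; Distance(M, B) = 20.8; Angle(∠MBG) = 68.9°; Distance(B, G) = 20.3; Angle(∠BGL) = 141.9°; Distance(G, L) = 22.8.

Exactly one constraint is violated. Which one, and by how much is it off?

Distance(G, L) = 22.8 — off by 8.70.

C = (0.00, 0.00) ✓; CV at -27.40° ✓; |CV| = 13.60 ✓; ∠CVR = 110.6° ✓; |VR| = 24.90 ✓; ∠(VR, RM) = 90.01° ✓; |RM| = 11.20 ✓; ∠RMB = 127.7° ✓; |MB| = 20.80 ✓; ∠MBG = 68.90° ✓; |BG| = 20.30 ✓; ∠BGL = 141.9° ✓; |GL| = 14.10 ✗.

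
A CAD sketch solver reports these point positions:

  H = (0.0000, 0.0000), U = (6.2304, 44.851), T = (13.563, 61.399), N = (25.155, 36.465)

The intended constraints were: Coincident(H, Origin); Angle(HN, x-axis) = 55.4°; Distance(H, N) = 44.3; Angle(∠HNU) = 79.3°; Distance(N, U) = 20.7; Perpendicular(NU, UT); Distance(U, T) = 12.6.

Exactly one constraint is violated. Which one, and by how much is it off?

Distance(U, T) = 12.6 — off by 5.50.

H = (0.00, 0.00) ✓; HN at 55.40° ✓; |HN| = 44.30 ✓; ∠HNU = 79.30° ✓; |NU| = 20.70 ✓; ∠(NU, UT) = 90.00° ✓; |UT| = 18.10 ✗.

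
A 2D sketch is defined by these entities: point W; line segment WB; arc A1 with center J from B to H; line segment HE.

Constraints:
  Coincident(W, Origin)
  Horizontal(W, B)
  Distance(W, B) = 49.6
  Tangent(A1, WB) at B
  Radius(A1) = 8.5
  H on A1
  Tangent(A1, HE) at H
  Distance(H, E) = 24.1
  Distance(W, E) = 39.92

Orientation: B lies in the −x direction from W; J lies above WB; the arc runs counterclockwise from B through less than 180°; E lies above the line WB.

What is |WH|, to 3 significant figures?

42.4

W is at the origin; WB is horizontal with |WB| = 49.6 and B on the −x side, so B = (-49.6, 0.00). A1 meets WB tangentially, so JB is at right angles to WB, so J = B + (0, 8.5) = (-49.6, 8.50). Since JH ⟂ HE (tangency), |JE| = √(8.5² + 24.1²) = 25.6 regardless of where H sits on A1. So E lies on both circle(W, 39.92) and circle(J, 25.6); the above-WB intersection is E = (-30.6, 25.6). H is the foot of the tangent from E: H = (-42.1, 4.44).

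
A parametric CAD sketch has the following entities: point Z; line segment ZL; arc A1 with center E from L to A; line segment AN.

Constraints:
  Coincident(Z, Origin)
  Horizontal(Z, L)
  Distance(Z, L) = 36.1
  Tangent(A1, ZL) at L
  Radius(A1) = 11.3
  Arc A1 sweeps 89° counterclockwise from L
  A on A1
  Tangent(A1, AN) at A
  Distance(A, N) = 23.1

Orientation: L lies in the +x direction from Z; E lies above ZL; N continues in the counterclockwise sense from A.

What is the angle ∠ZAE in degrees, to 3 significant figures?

14.2°

Z is at the origin; Z and L share the same y with |ZL| = 36.1 and L on the +x side, so L = (36.1, 0.00). Tangency of A1 to ZL means the radius EL is perpendicular to ZL, so E = L + (0, 11.3) = (36.1, 11.3). On A1, L sits at bearing -90° from E; an 89° counterclockwise sweep puts A at bearing -1°, so A = E + 11.3·(cos -1°, sin -1°) = (47.4, 11.1). Then cos ∠ZAE = AZ·AE / (|AZ||AE|), giving 14.2°.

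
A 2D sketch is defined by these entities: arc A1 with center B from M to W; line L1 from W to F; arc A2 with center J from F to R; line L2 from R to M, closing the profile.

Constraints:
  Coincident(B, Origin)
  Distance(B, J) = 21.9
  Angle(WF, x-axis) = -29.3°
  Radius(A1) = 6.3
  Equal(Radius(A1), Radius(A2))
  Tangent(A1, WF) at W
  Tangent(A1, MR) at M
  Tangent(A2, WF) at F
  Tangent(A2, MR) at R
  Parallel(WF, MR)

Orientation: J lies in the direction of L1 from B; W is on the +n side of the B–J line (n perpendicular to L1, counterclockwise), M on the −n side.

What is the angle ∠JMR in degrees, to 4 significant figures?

16.05°

The slot axis is L1's direction at -29.3°, so u = (cos -29.3°, sin -29.3°) = (0.8721, -0.4894) and n = (−sin -29.3°, cos -29.3°) = (0.4894, 0.8721). B is at the origin and J lies 21.9 along u from B, so J = 21.9·u = (19.10, -10.72). Tangency of A1 to both parallel lines with radius 6.3 puts W and M at B ± 6.3·n: W = (3.083, 5.494), M = (-3.083, -5.494). Equal radii place F and R the same way about J: F = J + 6.3·n = (22.18, -5.223), R = J − 6.3·n = (16.02, -16.21). Then cos ∠JMR = MJ·MR / (|MJ||MR|), giving 16.05°.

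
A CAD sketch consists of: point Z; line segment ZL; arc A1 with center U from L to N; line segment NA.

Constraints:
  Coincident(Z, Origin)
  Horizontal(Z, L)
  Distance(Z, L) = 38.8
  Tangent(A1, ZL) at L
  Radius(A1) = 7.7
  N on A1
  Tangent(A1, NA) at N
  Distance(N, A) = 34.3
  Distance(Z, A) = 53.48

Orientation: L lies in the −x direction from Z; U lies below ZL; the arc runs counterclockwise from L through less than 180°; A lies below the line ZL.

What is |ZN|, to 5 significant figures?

47.129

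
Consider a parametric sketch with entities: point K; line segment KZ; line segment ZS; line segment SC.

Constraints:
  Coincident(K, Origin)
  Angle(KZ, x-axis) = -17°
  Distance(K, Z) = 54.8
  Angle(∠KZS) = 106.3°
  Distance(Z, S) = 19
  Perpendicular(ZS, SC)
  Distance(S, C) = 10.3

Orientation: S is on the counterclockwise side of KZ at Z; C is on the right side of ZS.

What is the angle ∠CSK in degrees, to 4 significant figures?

146.8°

K is at the origin; KZ runs at -17.0° with length 54.8, so Z = 54.8·(cos -17.0°, sin -17.0°) = (52.41, -16.02). ∠KZS = 106.3°, so ZS runs at -17.0° + (180° − 106.3°) = 56.70° from the x-axis; with |ZS| = 19.0, S = Z + 19.0·(cos 56.70°, sin 56.70°) = (62.84, -0.1416). ZS is perpendicular to SC; with |SC| = 10.3 on the right of ZS, C = S + 10.3·(0.8358, -0.5490) = (71.45, -5.797). Then cos ∠CSK = SC·SK / (|SC||SK|), giving 146.8°.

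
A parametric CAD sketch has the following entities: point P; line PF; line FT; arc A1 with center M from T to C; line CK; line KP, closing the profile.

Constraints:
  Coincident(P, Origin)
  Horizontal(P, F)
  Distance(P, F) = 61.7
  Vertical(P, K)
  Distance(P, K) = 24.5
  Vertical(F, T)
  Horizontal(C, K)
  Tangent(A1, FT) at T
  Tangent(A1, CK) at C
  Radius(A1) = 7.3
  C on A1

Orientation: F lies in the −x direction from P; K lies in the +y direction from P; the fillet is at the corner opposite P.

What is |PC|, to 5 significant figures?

59.662

P is at the origin; P and F share the same y with |PF| = 61.7 and F on the −x side, so F = (-61.700, 0.0000). PK is vertical with |PK| = 24.5 and K on the +y side, so K = (0.0000, 24.500). The virtual corner opposite P is at (-61.700, 24.500). Since A1 is tangent to FT there, MT ⟂ FT and A1 meets CK tangentially, so MC is at right angles to CK, with radius 7.3, so the center M sits 7.3 in from both sides at M = (-54.400, 17.200). That places the tangent points at T = (-61.700, 17.200) on FT and C = (-54.400, 24.500) on CK. Then |PC| = |C − P| = 59.662.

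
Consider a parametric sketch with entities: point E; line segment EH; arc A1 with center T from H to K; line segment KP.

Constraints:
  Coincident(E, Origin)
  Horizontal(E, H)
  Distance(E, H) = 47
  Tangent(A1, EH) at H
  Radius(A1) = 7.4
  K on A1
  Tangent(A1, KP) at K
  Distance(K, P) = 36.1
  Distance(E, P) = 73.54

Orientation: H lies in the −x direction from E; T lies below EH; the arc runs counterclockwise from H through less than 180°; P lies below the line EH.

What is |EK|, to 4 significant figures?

54.63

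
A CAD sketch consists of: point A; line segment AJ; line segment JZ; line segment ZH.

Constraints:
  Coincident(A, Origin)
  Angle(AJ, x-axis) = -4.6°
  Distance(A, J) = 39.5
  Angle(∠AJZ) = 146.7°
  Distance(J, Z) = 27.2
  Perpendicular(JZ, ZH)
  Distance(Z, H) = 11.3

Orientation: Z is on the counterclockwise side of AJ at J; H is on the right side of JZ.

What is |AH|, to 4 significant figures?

68.66

A is at the origin; AJ runs at -4.6° with length 39.5, so J = 39.5·(cos -4.6°, sin -4.6°) = (39.37, -3.168). ∠AJZ = 146.7°, so JZ runs at -4.6° + (180° − 146.7°) = 28.70° from the x-axis; with |JZ| = 27.2, Z = J + 27.2·(cos 28.70°, sin 28.70°) = (63.23, 9.894). The perpendicularity gives ZH at right angles to JZ; with |ZH| = 11.3 on the right of JZ, H = Z + 11.3·(0.4802, -0.8771) = (68.66, -0.01753). Then |AH| = |H − A| = 68.66.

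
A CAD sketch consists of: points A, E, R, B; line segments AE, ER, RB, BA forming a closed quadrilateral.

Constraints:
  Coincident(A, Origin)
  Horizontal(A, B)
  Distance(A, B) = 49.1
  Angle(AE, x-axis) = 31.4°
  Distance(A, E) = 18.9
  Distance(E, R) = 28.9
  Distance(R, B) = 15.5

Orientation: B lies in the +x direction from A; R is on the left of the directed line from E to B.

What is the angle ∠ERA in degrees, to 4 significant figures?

8.463°

Checks: |ER| = 28.90 ✓; |RB| = 15.50 ✓.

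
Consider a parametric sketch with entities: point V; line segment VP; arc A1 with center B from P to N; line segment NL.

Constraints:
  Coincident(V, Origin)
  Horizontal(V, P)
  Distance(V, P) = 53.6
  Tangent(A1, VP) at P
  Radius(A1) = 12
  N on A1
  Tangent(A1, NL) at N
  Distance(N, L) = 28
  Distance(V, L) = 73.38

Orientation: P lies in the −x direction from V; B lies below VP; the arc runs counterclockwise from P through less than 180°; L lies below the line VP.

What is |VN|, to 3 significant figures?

66.9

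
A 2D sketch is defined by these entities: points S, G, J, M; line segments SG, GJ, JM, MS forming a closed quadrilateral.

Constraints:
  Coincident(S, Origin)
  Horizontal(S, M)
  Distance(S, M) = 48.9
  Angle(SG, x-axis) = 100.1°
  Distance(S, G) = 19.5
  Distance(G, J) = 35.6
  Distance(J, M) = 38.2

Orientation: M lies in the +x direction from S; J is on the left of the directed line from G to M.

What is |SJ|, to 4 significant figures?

44.14

Checks: |GJ| = 35.60 ✓; |JM| = 38.20 ✓.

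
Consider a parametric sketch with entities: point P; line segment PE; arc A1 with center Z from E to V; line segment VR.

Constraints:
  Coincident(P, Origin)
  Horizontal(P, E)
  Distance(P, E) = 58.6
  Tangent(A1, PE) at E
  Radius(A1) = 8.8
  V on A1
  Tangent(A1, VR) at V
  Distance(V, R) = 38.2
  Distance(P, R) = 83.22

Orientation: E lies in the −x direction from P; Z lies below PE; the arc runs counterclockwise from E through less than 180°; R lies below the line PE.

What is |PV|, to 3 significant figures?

67.9

P is at the origin; P and E share the same y with |PE| = 58.6 and E on the −x side, so E = (-58.6, 0.00). The tangent condition forces ZE to be normal to PE, so Z = E + (0, -8.8) = (-58.6, -8.80). Since ZV ⟂ VR (tangency), |ZR| = √(8.8² + 38.2²) = 39.2 regardless of where V sits on A1. So R lies on both circle(P, 83.22) and circle(Z, 39.2); the below-PE intersection is R = (-68.9, -46.6). V is the foot of the tangent from R: V = (-67.4, -8.44).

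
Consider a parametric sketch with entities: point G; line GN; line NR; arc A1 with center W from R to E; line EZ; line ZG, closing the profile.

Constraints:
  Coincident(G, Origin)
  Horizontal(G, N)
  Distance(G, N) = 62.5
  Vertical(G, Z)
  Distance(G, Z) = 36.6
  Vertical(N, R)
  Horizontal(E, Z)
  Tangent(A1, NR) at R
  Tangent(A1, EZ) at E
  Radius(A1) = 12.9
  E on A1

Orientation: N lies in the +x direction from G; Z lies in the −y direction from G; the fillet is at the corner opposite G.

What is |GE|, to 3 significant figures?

61.6

G is at the origin; G and N share the same y with |GN| = 62.5 and N on the +x side, so N = (62.5, 0.00). GZ is vertical with |GZ| = 36.6 and Z on the −y side, so Z = (0.00, -36.6). The virtual corner opposite G is at (62.5, -36.6). The tangent condition forces WR to be normal to NR and A1 meets EZ tangentially, so WE is at right angles to EZ, with radius 12.9, so the center W sits 12.9 in from both sides at W = (49.6, -23.7). That places the tangent points at R = (62.5, -23.7) on NR and E = (49.6, -36.6) on EZ. Then |GE| = |E − G| = 61.6.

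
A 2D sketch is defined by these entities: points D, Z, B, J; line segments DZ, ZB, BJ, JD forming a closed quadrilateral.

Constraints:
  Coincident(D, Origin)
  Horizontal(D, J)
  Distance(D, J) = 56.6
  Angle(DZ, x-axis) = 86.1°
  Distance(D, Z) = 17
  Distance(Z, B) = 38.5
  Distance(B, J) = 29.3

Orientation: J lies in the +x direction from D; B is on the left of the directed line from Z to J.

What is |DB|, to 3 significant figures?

45.6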